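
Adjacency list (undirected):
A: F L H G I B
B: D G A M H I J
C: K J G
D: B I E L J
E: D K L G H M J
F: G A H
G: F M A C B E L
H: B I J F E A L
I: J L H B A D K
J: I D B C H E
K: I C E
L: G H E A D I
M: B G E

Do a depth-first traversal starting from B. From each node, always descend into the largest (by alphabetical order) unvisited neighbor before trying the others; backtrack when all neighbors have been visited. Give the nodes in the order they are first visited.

B M G L I K E J H F A D C

Visit B
B → M
M → G
G → L
L → I
I → K
K → E
E → J
J → H
H → F
F → A
J → D
J → C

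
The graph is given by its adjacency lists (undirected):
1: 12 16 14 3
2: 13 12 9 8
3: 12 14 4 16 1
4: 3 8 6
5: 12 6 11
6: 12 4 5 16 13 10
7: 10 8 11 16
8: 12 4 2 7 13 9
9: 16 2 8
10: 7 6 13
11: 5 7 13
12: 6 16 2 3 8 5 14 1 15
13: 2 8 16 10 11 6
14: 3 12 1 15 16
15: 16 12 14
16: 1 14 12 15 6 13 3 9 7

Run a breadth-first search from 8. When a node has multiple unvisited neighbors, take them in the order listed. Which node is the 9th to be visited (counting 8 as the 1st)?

Visit 8; enqueue 12, 4, 2, 7, 13, 9 → queue [12, 4, 2, 7, 13, 9]
Visit 12; enqueue 6, 16, 3, 5, 14, 1, 15 → queue [4, 2, 7, 13, 9, 6, 16, 3, 5, 14, 1, 15]
Visit 4 → queue [2, 7, 13, 9, 6, 16, 3, 5, 14, 1, 15]
Visit 2 → queue [7, 13, 9, 6, 16, 3, 5, 14, 1, 15]
Visit 7; enqueue 10, 11 → queue [13, 9, 6, 16, 3, 5, 14, 1, 15, 10, 11]
Visit 13 → queue [9, 6, 16, 3, 5, 14, 1, 15, 10, 11]
Visit 9 → queue [6, 16, 3, 5, 14, 1, 15, 10, 11]
Visit 6 → queue [16, 3, 5, 14, 1, 15, 10, 11]
Visit 16 → queue [3, 5, 14, 1, 15, 10, 11]
Visit 3 → queue [5, 14, 1, 15, 10, 11]
Visit 5 → queue [14, 1, 15, 10, 11]
Visit 14 → queue [1, 15, 10, 11]
Visit 1 → queue [15, 10, 11]
Visit 15 → queue [10, 11]
Visit 10 → queue [11]
Visit 11 → queue []

Visit order: 8, 12, 4, 2, 7, 13, 9, 6, 16, 3, 5, 14, 1, 15, 10, 11

16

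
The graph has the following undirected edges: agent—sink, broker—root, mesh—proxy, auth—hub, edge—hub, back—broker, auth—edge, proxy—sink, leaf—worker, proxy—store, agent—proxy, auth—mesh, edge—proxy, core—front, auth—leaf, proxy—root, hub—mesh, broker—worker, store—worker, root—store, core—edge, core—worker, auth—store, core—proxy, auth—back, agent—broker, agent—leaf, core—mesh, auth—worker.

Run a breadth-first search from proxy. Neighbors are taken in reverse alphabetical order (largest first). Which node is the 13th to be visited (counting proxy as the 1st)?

front

Visit proxy; enqueue store, sink, root, mesh, edge, core, agent → queue [store, sink, root, mesh, edge, core, agent]
Visit store; enqueue worker, auth → queue [sink, root, mesh, edge, core, agent, worker, auth]
Visit sink → queue [root, mesh, edge, core, agent, worker, auth]
Visit root; enqueue broker → queue [mesh, edge, core, agent, worker, auth, broker]
Visit mesh; enqueue hub → queue [edge, core, agent, worker, auth, broker, hub]
Visit edge → queue [core, agent, worker, auth, broker, hub]
Visit core; enqueue front → queue [agent, worker, auth, broker, hub, front]
Visit agent; enqueue leaf → queue [worker, auth, broker, hub, front, leaf]
Visit worker → queue [auth, broker, hub, front, leaf]
Visit auth; enqueue back → queue [broker, hub, front, leaf, back]
Visit broker → queue [hub, front, leaf, back]
Visit hub → queue [front, leaf, back]
Visit front → queue [leaf, back]
Visit leaf → queue [back]
Visit back → queue []

Visit order: proxy, store, sink, root, mesh, edge, core, agent, worker, auth, broker, hub, front, leaf, back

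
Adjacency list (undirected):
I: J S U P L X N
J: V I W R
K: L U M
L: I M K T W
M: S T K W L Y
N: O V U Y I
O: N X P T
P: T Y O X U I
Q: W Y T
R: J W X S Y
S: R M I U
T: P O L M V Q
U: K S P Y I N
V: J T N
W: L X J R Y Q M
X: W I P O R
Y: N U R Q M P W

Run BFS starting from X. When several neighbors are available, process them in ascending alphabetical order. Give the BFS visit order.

X → I → O → P → R → W → J → L → N → S → U → T → Y → M → Q → V → K

Visit X; enqueue I, O, P, R, W → queue [I, O, P, R, W]
Visit I; enqueue J, L, N, S, U → queue [O, P, R, W, J, L, N, S, U]
Visit O; enqueue T → queue [P, R, W, J, L, N, S, U, T]
Visit P; enqueue Y → queue [R, W, J, L, N, S, U, T, Y]
Visit R → queue [W, J, L, N, S, U, T, Y]
Visit W; enqueue M, Q → queue [J, L, N, S, U, T, Y, M, Q]
Visit J; enqueue V → queue [L, N, S, U, T, Y, M, Q, V]
Visit L; enqueue K → queue [N, S, U, T, Y, M, Q, V, K]
Visit N → queue [S, U, T, Y, M, Q, V, K]
Visit S → queue [U, T, Y, M, Q, V, K]
Visit U → queue [T, Y, M, Q, V, K]
Visit T → queue [Y, M, Q, V, K]
Visit Y → queue [M, Q, V, K]
Visit M → queue [Q, V, K]
Visit Q → queue [V, K]
Visit V → queue [K]
Visit K → queue []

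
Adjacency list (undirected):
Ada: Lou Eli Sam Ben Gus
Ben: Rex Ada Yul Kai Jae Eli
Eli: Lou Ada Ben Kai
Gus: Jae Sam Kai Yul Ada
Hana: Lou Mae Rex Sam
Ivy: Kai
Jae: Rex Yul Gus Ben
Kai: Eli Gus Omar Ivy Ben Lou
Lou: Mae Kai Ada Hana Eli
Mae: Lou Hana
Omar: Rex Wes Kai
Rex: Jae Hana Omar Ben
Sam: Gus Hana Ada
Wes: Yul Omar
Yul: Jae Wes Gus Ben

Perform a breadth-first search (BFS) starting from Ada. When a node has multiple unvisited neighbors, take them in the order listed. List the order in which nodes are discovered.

Ada Lou Eli Sam Ben Gus Mae Kai Hana Rex Yul Jae Omar Ivy Wes

Visit Ada; enqueue Lou, Eli, Sam, Ben, Gus → queue [Lou, Eli, Sam, Ben, Gus]
Visit Lou; enqueue Mae, Kai, Hana → queue [Eli, Sam, Ben, Gus, Mae, Kai, Hana]
Visit Eli → queue [Sam, Ben, Gus, Mae, Kai, Hana]
Visit Sam → queue [Ben, Gus, Mae, Kai, Hana]
Visit Ben; enqueue Rex, Yul, Jae → queue [Gus, Mae, Kai, Hana, Rex, Yul, Jae]
Visit Gus → queue [Mae, Kai, Hana, Rex, Yul, Jae]
Visit Mae → queue [Kai, Hana, Rex, Yul, Jae]
Visit Kai; enqueue Omar, Ivy → queue [Hana, Rex, Yul, Jae, Omar, Ivy]
Visit Hana → queue [Rex, Yul, Jae, Omar, Ivy]
Visit Rex → queue [Yul, Jae, Omar, Ivy]
Visit Yul; enqueue Wes → queue [Jae, Omar, Ivy, Wes]
Visit Jae → queue [Omar, Ivy, Wes]
Visit Omar → queue [Ivy, Wes]
Visit Ivy → queue [Wes]
Visit Wes → queue []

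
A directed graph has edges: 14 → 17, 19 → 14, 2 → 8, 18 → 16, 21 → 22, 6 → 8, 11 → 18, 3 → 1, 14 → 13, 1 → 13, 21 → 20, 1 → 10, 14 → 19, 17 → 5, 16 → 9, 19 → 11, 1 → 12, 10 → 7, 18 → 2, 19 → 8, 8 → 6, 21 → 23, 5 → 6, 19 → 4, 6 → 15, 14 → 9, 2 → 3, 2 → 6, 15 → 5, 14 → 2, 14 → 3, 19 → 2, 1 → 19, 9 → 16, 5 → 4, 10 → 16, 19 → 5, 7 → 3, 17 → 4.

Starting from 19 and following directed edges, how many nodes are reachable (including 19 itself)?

19

BFS from 19 visits: 19, 14, 11, 8, 5, 4, 2, 17, 13, 9, 3, 18, 6, 16, 1, 15, 12, 10, 7
Reachable nodes: 19 of 23 total.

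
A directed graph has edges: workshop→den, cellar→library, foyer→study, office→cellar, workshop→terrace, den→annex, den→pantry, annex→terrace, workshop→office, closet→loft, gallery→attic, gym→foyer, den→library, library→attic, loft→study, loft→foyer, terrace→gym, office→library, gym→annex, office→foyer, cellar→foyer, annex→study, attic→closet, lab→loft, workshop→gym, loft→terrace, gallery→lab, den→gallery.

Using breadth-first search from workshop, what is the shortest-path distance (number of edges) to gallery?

2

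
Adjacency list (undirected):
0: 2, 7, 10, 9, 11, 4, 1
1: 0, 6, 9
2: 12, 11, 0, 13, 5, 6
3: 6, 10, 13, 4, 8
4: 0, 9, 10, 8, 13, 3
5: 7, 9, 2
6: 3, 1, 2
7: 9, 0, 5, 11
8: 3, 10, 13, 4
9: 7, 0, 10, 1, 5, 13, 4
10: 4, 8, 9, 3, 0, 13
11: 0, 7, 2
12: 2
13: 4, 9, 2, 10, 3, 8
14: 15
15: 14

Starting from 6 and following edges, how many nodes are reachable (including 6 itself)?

BFS from 6 visits: 6, 3, 1, 2, 10, 13, 4, 8, 0, 9, 12, 11, 5, 7
Reachable nodes: 14 of 16 total.

14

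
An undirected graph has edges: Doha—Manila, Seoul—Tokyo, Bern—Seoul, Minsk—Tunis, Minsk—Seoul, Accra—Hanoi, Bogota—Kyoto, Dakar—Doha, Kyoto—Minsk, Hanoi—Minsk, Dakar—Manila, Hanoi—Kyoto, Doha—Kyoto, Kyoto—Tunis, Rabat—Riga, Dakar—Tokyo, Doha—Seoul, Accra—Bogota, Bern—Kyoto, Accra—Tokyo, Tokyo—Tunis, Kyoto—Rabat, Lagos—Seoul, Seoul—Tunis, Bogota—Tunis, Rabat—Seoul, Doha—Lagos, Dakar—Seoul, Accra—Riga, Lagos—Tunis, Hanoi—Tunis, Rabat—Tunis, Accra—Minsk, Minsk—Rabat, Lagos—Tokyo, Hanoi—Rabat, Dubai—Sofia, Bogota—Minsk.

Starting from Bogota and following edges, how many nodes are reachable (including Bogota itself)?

15

BFS from Bogota visits: Bogota, Accra, Kyoto, Minsk, Tunis, Hanoi, Riga, Tokyo, Bern, Doha, Rabat, Seoul, Lagos, Dakar, Manila
Reachable nodes: 15 of 17 total.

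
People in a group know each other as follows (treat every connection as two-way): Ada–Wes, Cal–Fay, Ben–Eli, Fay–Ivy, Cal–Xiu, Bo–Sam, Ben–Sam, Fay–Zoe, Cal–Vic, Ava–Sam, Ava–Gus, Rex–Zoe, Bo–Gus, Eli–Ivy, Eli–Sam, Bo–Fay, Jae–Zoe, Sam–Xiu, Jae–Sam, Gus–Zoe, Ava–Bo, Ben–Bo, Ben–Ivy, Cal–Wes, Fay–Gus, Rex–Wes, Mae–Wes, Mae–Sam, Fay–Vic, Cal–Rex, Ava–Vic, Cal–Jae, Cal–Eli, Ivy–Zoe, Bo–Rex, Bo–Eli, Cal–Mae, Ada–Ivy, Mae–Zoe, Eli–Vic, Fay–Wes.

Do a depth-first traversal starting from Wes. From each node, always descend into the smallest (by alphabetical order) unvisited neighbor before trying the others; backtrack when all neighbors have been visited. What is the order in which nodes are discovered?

Visit Wes
Wes → Ada
Ada → Ivy
Ivy → Ben
Ben → Bo
Bo → Ava
Ava → Gus
Gus → Fay
Fay → Cal
Cal → Eli
Eli → Sam
Sam → Jae
Jae → Zoe
Zoe → Mae
Zoe → Rex
Sam → Xiu
Eli → Vic

Wes, Ada, Ivy, Ben, Bo, Ava, Gus, Fay, Cal, Eli, Sam, Jae, Zoe, Mae, Rex, Xiu, Vic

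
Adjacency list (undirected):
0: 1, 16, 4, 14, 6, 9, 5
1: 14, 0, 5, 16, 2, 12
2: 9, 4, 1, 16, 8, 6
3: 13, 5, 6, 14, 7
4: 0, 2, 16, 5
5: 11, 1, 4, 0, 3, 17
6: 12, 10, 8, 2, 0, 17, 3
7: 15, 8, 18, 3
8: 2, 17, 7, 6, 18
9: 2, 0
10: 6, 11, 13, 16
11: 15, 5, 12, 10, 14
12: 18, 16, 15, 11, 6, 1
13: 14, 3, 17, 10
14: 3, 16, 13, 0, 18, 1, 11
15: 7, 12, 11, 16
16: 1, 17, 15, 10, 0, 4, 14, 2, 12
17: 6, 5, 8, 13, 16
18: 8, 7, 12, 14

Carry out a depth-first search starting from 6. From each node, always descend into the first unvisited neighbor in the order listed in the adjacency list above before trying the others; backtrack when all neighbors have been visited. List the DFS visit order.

6 -> 12 -> 18 -> 8 -> 2 -> 9 -> 0 -> 1 -> 14 -> 3 -> 13 -> 17 -> 5 -> 11 -> 15 -> 7 -> 16 -> 10 -> 4

Visit 6
6 → 12
12 → 18
18 → 8
8 → 2
2 → 9
9 → 0
0 → 1
1 → 14
14 → 3
3 → 13
13 → 17
17 → 5
5 → 11
11 → 15
15 → 7
15 → 16
16 → 10
16 → 4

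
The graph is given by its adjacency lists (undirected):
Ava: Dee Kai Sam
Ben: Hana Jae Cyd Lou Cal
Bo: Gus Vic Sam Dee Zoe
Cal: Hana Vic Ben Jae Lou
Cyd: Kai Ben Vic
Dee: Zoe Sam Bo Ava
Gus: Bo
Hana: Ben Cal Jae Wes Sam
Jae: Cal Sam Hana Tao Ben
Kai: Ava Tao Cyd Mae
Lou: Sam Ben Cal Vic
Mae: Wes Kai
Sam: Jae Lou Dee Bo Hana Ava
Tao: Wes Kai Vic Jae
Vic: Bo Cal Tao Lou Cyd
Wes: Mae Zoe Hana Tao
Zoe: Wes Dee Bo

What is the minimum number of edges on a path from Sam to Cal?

2

Level 0: Sam
Level 1: Ava, Bo, Dee, Hana, Jae, Lou
Level 2: Ben, Cal, Gus, Kai, Tao, Vic, Wes, Zoe
Level 3: Cyd, Mae
Cal first appears at level 2.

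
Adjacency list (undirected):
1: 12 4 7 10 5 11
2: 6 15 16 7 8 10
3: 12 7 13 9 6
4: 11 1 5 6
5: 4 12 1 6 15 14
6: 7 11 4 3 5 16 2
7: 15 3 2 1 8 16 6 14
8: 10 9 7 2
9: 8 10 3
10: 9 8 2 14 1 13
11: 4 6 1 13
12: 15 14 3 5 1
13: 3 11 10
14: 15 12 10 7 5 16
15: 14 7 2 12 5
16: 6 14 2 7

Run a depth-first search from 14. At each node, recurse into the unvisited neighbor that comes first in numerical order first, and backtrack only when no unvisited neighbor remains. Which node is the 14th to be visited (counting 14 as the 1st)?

Visit 14
14 → 5
5 → 1
1 → 4
4 → 6
6 → 2
2 → 7
7 → 3
3 → 9
9 → 8
8 → 10
10 → 13
13 → 11
3 → 12
12 → 15
7 → 16

Visit order: 14, 5, 1, 4, 6, 2, 7, 3, 9, 8, 10, 13, 11, 12, 15, 16

12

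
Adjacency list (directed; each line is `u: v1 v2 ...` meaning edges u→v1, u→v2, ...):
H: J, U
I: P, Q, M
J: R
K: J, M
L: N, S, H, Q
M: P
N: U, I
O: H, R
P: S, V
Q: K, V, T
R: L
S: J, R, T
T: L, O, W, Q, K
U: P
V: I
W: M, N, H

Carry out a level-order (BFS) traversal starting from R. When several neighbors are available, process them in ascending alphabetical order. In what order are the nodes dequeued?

R -> L -> H -> N -> Q -> S -> J -> U -> I -> K -> T -> V -> P -> M -> O -> W

Visit R; enqueue L → queue [L]
Visit L; enqueue H, N, Q, S → queue [H, N, Q, S]
Visit H; enqueue J, U → queue [N, Q, S, J, U]
Visit N; enqueue I → queue [Q, S, J, U, I]
Visit Q; enqueue K, T, V → queue [S, J, U, I, K, T, V]
Visit S → queue [J, U, I, K, T, V]
Visit J → queue [U, I, K, T, V]
Visit U; enqueue P → queue [I, K, T, V, P]
Visit I; enqueue M → queue [K, T, V, P, M]
Visit K → queue [T, V, P, M]
Visit T; enqueue O, W → queue [V, P, M, O, W]
Visit V → queue [P, M, O, W]
Visit P → queue [M, O, W]
Visit M → queue [O, W]
Visit O → queue [W]
Visit W → queue []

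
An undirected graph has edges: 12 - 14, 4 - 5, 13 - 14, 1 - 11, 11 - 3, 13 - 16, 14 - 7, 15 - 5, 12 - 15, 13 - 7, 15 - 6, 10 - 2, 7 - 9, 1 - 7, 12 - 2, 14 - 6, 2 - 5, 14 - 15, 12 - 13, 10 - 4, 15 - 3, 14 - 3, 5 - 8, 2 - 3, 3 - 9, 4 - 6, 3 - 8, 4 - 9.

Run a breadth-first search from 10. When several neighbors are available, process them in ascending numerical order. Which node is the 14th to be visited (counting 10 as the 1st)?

7

Visit 10; enqueue 2, 4 → queue [2, 4]
Visit 2; enqueue 3, 5, 12 → queue [4, 3, 5, 12]
Visit 4; enqueue 6, 9 → queue [3, 5, 12, 6, 9]
Visit 3; enqueue 8, 11, 14, 15 → queue [5, 12, 6, 9, 8, 11, 14, 15]
Visit 5 → queue [12, 6, 9, 8, 11, 14, 15]
Visit 12; enqueue 13 → queue [6, 9, 8, 11, 14, 15, 13]
Visit 6 → queue [9, 8, 11, 14, 15, 13]
Visit 9; enqueue 7 → queue [8, 11, 14, 15, 13, 7]
Visit 8 → queue [11, 14, 15, 13, 7]
Visit 11; enqueue 1 → queue [14, 15, 13, 7, 1]
Visit 14 → queue [15, 13, 7, 1]
Visit 15 → queue [13, 7, 1]
Visit 13; enqueue 16 → queue [7, 1, 16]
Visit 7 → queue [1, 16]
Visit 1 → queue [16]
Visit 16 → queue []

Visit order: 10, 2, 4, 3, 5, 12, 6, 9, 8, 11, 14, 15, 13, 7, 1, 16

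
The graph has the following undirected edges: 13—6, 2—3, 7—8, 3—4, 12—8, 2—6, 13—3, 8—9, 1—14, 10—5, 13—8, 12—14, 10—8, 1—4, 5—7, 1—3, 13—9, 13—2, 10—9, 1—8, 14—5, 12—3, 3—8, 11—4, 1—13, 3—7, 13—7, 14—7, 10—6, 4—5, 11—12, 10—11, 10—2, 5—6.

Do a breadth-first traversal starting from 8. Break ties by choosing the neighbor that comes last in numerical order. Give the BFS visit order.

8 → 13 → 12 → 10 → 9 → 7 → 3 → 1 → 6 → 2 → 14 → 11 → 5 → 4

Visit 8; enqueue 13, 12, 10, 9, 7, 3, 1 → queue [13, 12, 10, 9, 7, 3, 1]
Visit 13; enqueue 6, 2 → queue [12, 10, 9, 7, 3, 1, 6, 2]
Visit 12; enqueue 14, 11 → queue [10, 9, 7, 3, 1, 6, 2, 14, 11]
Visit 10; enqueue 5 → queue [9, 7, 3, 1, 6, 2, 14, 11, 5]
Visit 9 → queue [7, 3, 1, 6, 2, 14, 11, 5]
Visit 7 → queue [3, 1, 6, 2, 14, 11, 5]
Visit 3; enqueue 4 → queue [1, 6, 2, 14, 11, 5, 4]
Visit 1 → queue [6, 2, 14, 11, 5, 4]
Visit 6 → queue [2, 14, 11, 5, 4]
Visit 2 → queue [14, 11, 5, 4]
Visit 14 → queue [11, 5, 4]
Visit 11 → queue [5, 4]
Visit 5 → queue [4]
Visit 4 → queue []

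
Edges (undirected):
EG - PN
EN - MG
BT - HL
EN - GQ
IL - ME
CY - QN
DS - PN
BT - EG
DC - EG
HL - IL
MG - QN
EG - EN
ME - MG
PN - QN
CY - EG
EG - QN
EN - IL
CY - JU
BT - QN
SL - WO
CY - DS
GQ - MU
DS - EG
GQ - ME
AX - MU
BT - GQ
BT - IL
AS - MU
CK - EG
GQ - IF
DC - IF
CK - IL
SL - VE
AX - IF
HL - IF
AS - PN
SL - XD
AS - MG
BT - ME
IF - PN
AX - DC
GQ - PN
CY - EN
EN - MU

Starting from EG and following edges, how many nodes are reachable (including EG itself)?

BFS from EG visits: EG, BT, CK, CY, DC, DS, EN, PN, QN, GQ, HL, IL, ME, JU, AX, IF, MG, MU, AS
Reachable nodes: 19 of 23 total.

19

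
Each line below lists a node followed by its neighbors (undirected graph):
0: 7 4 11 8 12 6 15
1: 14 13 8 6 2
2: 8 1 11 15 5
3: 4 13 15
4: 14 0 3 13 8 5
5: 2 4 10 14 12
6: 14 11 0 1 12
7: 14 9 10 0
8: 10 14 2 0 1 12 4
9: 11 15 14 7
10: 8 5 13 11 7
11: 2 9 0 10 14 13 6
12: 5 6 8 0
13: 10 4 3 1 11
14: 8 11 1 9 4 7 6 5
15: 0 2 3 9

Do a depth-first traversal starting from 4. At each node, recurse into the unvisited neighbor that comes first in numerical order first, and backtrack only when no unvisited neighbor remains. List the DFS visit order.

Visit 4
4 → 0
0 → 6
6 → 1
1 → 2
2 → 5
5 → 10
10 → 7
7 → 9
9 → 11
11 → 13
13 → 3
3 → 15
11 → 14
14 → 8
8 → 12

4 → 0 → 6 → 1 → 2 → 5 → 10 → 7 → 9 → 11 → 13 → 3 → 15 → 14 → 8 → 12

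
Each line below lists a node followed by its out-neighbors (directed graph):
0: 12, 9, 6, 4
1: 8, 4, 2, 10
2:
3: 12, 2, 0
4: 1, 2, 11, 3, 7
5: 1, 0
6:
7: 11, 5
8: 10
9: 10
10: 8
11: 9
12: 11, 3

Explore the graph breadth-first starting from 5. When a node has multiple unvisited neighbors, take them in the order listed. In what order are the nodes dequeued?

5 -> 1 -> 0 -> 8 -> 4 -> 2 -> 10 -> 12 -> 9 -> 6 -> 11 -> 3 -> 7

Visit 5; enqueue 1, 0 → queue [1, 0]
Visit 1; enqueue 8, 4, 2, 10 → queue [0, 8, 4, 2, 10]
Visit 0; enqueue 12, 9, 6 → queue [8, 4, 2, 10, 12, 9, 6]
Visit 8 → queue [4, 2, 10, 12, 9, 6]
Visit 4; enqueue 11, 3, 7 → queue [2, 10, 12, 9, 6, 11, 3, 7]
Visit 2 → queue [10, 12, 9, 6, 11, 3, 7]
Visit 10 → queue [12, 9, 6, 11, 3, 7]
Visit 12 → queue [9, 6, 11, 3, 7]
Visit 9 → queue [6, 11, 3, 7]
Visit 6 → queue [11, 3, 7]
Visit 11 → queue [3, 7]
Visit 3 → queue [7]
Visit 7 → queue []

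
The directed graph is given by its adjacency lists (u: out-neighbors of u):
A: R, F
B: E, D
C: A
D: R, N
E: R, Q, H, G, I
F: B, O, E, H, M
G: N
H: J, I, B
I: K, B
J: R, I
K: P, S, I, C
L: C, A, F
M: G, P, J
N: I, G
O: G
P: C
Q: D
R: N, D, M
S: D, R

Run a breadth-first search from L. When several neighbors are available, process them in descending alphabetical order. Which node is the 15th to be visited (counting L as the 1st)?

Visit L; enqueue F, C, A → queue [F, C, A]
Visit F; enqueue O, M, H, E, B → queue [C, A, O, M, H, E, B]
Visit C → queue [A, O, M, H, E, B]
Visit A; enqueue R → queue [O, M, H, E, B, R]
Visit O; enqueue G → queue [M, H, E, B, R, G]
Visit M; enqueue P, J → queue [H, E, B, R, G, P, J]
Visit H; enqueue I → queue [E, B, R, G, P, J, I]
Visit E; enqueue Q → queue [B, R, G, P, J, I, Q]
Visit B; enqueue D → queue [R, G, P, J, I, Q, D]
Visit R; enqueue N → queue [G, P, J, I, Q, D, N]
Visit G → queue [P, J, I, Q, D, N]
Visit P → queue [J, I, Q, D, N]
Visit J → queue [I, Q, D, N]
Visit I; enqueue K → queue [Q, D, N, K]
Visit Q → queue [D, N, K]
Visit D → queue [N, K]
Visit N → queue [K]
Visit K; enqueue S → queue [S]
Visit S → queue []

Visit order: L, F, C, A, O, M, H, E, B, R, G, P, J, I, Q, D, N, K, S

Q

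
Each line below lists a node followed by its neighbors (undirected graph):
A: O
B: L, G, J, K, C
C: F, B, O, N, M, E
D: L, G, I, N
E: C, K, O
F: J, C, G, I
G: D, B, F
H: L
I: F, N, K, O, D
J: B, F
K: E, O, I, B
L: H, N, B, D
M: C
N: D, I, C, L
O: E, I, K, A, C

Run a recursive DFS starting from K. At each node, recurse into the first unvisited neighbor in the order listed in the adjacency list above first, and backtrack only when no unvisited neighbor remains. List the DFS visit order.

Visit K
K → E
E → C
C → F
F → J
J → B
B → L
L → H
L → N
N → D
D → G
D → I
I → O
O → A
C → M

K, E, C, F, J, B, L, H, N, D, G, I, O, A, M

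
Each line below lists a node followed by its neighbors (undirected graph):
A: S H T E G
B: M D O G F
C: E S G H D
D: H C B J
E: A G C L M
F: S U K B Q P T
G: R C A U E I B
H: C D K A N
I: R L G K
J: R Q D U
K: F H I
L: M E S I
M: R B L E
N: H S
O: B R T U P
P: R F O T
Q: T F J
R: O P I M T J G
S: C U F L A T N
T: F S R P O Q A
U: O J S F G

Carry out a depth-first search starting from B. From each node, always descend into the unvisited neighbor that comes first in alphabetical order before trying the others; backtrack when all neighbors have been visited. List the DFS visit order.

B D C E A G I K F P O R J Q T S L M N H U

Visit B
B → D
D → C
C → E
E → A
A → G
G → I
I → K
K → F
F → P
P → O
O → R
R → J
J → Q
Q → T
T → S
S → L
L → M
S → N
N → H
S → U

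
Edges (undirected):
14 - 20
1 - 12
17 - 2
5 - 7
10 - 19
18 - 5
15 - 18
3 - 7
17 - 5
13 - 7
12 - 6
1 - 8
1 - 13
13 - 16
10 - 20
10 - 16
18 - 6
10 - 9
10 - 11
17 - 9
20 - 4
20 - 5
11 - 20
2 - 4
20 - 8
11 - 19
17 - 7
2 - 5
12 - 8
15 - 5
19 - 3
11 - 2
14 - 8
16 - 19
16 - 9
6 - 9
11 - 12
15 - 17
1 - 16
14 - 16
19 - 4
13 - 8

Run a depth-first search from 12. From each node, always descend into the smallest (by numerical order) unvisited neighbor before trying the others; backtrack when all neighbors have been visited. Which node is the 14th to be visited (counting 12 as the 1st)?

Visit 12
12 → 1
1 → 8
8 → 13
13 → 7
7 → 3
3 → 19
19 → 4
4 → 2
2 → 5
5 → 15
15 → 17
17 → 9
9 → 6
6 → 18
9 → 10
10 → 11
11 → 20
20 → 14
14 → 16

Visit order: 12, 1, 8, 13, 7, 3, 19, 4, 2, 5, 15, 17, 9, 6, 18, 10, 11, 20, 14, 16

6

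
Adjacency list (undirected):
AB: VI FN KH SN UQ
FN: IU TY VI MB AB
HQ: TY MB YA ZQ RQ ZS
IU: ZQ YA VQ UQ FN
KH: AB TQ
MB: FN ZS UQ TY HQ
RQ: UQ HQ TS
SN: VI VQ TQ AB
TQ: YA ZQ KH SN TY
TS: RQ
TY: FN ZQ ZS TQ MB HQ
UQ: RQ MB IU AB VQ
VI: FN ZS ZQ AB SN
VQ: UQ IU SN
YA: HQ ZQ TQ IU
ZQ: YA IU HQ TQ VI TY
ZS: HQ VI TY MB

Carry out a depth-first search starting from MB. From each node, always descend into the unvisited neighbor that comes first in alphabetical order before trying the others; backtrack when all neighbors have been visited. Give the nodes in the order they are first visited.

MB, FN, AB, KH, TQ, SN, VI, ZQ, HQ, RQ, TS, UQ, IU, VQ, YA, TY, ZS

Visit MB
MB → FN
FN → AB
AB → KH
KH → TQ
TQ → SN
SN → VI
VI → ZQ
ZQ → HQ
HQ → RQ
RQ → TS
RQ → UQ
UQ → IU
IU → VQ
IU → YA
HQ → TY
TY → ZS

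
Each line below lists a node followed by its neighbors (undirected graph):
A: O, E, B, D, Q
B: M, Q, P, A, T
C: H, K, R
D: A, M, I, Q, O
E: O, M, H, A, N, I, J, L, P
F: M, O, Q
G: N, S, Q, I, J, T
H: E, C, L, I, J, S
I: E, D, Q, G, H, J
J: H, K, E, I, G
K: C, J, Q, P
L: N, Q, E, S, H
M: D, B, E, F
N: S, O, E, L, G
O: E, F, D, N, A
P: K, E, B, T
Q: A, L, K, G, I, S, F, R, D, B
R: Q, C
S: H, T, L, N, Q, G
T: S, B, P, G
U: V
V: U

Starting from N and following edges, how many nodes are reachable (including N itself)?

20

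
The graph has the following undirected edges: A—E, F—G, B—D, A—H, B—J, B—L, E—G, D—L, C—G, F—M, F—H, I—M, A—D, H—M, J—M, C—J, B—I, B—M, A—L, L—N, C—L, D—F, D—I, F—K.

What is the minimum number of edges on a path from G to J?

2

Level 0: G
Level 1: C, E, F
Level 2: A, D, H, J, K, L, M
Level 3: B, I, N
J first appears at level 2.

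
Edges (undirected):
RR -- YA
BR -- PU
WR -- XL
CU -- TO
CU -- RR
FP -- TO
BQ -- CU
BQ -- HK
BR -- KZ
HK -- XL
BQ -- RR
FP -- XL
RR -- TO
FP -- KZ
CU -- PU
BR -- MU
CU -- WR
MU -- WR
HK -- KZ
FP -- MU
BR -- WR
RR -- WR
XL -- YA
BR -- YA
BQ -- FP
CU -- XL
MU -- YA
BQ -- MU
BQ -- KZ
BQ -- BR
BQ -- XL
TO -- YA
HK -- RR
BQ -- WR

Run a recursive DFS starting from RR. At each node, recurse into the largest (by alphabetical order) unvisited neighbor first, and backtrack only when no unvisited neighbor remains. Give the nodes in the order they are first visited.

RR -> YA -> XL -> WR -> MU -> FP -> TO -> CU -> PU -> BR -> KZ -> HK -> BQ

Visit RR
RR → YA
YA → XL
XL → WR
WR → MU
MU → FP
FP → TO
TO → CU
CU → PU
PU → BR
BR → KZ
KZ → HK
HK → BQ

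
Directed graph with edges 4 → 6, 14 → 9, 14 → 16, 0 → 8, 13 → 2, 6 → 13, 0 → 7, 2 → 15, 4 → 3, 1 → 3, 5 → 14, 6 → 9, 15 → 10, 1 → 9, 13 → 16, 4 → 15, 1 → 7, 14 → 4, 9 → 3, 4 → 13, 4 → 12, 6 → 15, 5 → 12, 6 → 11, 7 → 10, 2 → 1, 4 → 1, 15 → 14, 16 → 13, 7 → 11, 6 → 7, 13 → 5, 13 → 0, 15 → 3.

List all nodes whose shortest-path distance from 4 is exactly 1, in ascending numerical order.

1, 3, 6, 12, 13, 15

Level 0: 4
Level 1: 1, 3, 6, 12, 13, 15
Level 2: 0, 2, 5, 7, 9, 10, 11, 14, 16
Level 3: 8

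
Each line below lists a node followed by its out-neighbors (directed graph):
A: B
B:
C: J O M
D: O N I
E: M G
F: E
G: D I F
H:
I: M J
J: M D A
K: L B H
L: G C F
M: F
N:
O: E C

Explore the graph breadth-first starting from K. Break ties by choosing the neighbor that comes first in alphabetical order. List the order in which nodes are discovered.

K, B, H, L, C, F, G, J, M, O, E, D, I, A, N

Visit K; enqueue B, H, L → queue [B, H, L]
Visit B → queue [H, L]
Visit H → queue [L]
Visit L; enqueue C, F, G → queue [C, F, G]
Visit C; enqueue J, M, O → queue [F, G, J, M, O]
Visit F; enqueue E → queue [G, J, M, O, E]
Visit G; enqueue D, I → queue [J, M, O, E, D, I]
Visit J; enqueue A → queue [M, O, E, D, I, A]
Visit M → queue [O, E, D, I, A]
Visit O → queue [E, D, I, A]
Visit E → queue [D, I, A]
Visit D; enqueue N → queue [I, A, N]
Visit I → queue [A, N]
Visit A → queue [N]
Visit N → queue []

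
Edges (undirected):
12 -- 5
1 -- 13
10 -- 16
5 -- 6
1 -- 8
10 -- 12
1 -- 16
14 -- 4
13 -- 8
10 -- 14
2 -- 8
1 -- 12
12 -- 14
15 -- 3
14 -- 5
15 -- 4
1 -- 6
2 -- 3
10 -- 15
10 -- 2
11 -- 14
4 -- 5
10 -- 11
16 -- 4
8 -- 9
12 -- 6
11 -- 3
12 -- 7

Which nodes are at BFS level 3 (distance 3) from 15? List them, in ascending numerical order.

1, 6, 7, 8

Level 0: 15
Level 1: 3, 4, 10
Level 2: 2, 5, 11, 12, 14, 16
Level 3: 1, 6, 7, 8
Level 4: 9, 13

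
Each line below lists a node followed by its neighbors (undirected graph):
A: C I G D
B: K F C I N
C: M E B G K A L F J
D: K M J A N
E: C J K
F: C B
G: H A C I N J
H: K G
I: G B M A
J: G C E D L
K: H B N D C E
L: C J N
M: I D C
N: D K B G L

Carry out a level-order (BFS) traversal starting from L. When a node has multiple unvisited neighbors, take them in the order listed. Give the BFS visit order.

L → C → J → N → M → E → B → G → K → A → F → D → I → H

Visit L; enqueue C, J, N → queue [C, J, N]
Visit C; enqueue M, E, B, G, K, A, F → queue [J, N, M, E, B, G, K, A, F]
Visit J; enqueue D → queue [N, M, E, B, G, K, A, F, D]
Visit N → queue [M, E, B, G, K, A, F, D]
Visit M; enqueue I → queue [E, B, G, K, A, F, D, I]
Visit E → queue [B, G, K, A, F, D, I]
Visit B → queue [G, K, A, F, D, I]
Visit G; enqueue H → queue [K, A, F, D, I, H]
Visit K → queue [A, F, D, I, H]
Visit A → queue [F, D, I, H]
Visit F → queue [D, I, H]
Visit D → queue [I, H]
Visit I → queue [H]
Visit H → queue []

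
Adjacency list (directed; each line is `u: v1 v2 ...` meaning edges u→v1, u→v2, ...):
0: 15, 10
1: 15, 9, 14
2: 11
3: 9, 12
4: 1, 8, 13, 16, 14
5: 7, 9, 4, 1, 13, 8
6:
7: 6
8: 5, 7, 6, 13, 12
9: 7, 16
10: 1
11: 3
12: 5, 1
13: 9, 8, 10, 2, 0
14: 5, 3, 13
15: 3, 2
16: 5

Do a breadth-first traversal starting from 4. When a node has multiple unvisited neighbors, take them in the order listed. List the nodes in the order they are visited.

Visit 4; enqueue 1, 8, 13, 16, 14 → queue [1, 8, 13, 16, 14]
Visit 1; enqueue 15, 9 → queue [8, 13, 16, 14, 15, 9]
Visit 8; enqueue 5, 7, 6, 12 → queue [13, 16, 14, 15, 9, 5, 7, 6, 12]
Visit 13; enqueue 10, 2, 0 → queue [16, 14, 15, 9, 5, 7, 6, 12, 10, 2, 0]
Visit 16 → queue [14, 15, 9, 5, 7, 6, 12, 10, 2, 0]
Visit 14; enqueue 3 → queue [15, 9, 5, 7, 6, 12, 10, 2, 0, 3]
Visit 15 → queue [9, 5, 7, 6, 12, 10, 2, 0, 3]
Visit 9 → queue [5, 7, 6, 12, 10, 2, 0, 3]
Visit 5 → queue [7, 6, 12, 10, 2, 0, 3]
Visit 7 → queue [6, 12, 10, 2, 0, 3]
Visit 6 → queue [12, 10, 2, 0, 3]
Visit 12 → queue [10, 2, 0, 3]
Visit 10 → queue [2, 0, 3]
Visit 2; enqueue 11 → queue [0, 3, 11]
Visit 0 → queue [3, 11]
Visit 3 → queue [11]
Visit 11 → queue []

4 1 8 13 16 14 15 9 5 7 6 12 10 2 0 3 11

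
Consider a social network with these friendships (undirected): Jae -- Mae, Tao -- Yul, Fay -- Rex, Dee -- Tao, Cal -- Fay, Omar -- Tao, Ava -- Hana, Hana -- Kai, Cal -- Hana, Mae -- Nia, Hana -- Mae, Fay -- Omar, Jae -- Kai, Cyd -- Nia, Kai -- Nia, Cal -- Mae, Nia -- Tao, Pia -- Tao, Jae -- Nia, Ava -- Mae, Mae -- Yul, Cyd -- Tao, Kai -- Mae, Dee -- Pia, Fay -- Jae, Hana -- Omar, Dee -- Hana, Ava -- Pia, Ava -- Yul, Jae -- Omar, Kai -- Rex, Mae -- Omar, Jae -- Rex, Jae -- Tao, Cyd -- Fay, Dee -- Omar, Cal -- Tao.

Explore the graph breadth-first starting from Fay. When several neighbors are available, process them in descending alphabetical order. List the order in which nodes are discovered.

Fay -> Rex -> Omar -> Jae -> Cyd -> Cal -> Kai -> Tao -> Mae -> Hana -> Dee -> Nia -> Yul -> Pia -> Ava

Visit Fay; enqueue Rex, Omar, Jae, Cyd, Cal → queue [Rex, Omar, Jae, Cyd, Cal]
Visit Rex; enqueue Kai → queue [Omar, Jae, Cyd, Cal, Kai]
Visit Omar; enqueue Tao, Mae, Hana, Dee → queue [Jae, Cyd, Cal, Kai, Tao, Mae, Hana, Dee]
Visit Jae; enqueue Nia → queue [Cyd, Cal, Kai, Tao, Mae, Hana, Dee, Nia]
Visit Cyd → queue [Cal, Kai, Tao, Mae, Hana, Dee, Nia]
Visit Cal → queue [Kai, Tao, Mae, Hana, Dee, Nia]
Visit Kai → queue [Tao, Mae, Hana, Dee, Nia]
Visit Tao; enqueue Yul, Pia → queue [Mae, Hana, Dee, Nia, Yul, Pia]
Visit Mae; enqueue Ava → queue [Hana, Dee, Nia, Yul, Pia, Ava]
Visit Hana → queue [Dee, Nia, Yul, Pia, Ava]
Visit Dee → queue [Nia, Yul, Pia, Ava]
Visit Nia → queue [Yul, Pia, Ava]
Visit Yul → queue [Pia, Ava]
Visit Pia → queue [Ava]
Visit Ava → queue []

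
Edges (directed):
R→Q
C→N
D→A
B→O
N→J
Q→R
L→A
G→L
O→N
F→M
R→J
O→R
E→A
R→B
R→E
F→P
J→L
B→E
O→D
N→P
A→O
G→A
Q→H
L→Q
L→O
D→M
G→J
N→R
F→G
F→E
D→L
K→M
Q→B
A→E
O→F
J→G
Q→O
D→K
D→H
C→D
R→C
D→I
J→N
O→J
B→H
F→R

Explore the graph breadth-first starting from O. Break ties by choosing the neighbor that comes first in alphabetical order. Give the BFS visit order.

O → D → F → J → N → R → A → H → I → K → L → M → E → G → P → B → C → Q

Visit O; enqueue D, F, J, N, R → queue [D, F, J, N, R]
Visit D; enqueue A, H, I, K, L, M → queue [F, J, N, R, A, H, I, K, L, M]
Visit F; enqueue E, G, P → queue [J, N, R, A, H, I, K, L, M, E, G, P]
Visit J → queue [N, R, A, H, I, K, L, M, E, G, P]
Visit N → queue [R, A, H, I, K, L, M, E, G, P]
Visit R; enqueue B, C, Q → queue [A, H, I, K, L, M, E, G, P, B, C, Q]
Visit A → queue [H, I, K, L, M, E, G, P, B, C, Q]
Visit H → queue [I, K, L, M, E, G, P, B, C, Q]
Visit I → queue [K, L, M, E, G, P, B, C, Q]
Visit K → queue [L, M, E, G, P, B, C, Q]
Visit L → queue [M, E, G, P, B, C, Q]
Visit M → queue [E, G, P, B, C, Q]
Visit E → queue [G, P, B, C, Q]
Visit G → queue [P, B, C, Q]
Visit P → queue [B, C, Q]
Visit B → queue [C, Q]
Visit C → queue [Q]
Visit Q → queue []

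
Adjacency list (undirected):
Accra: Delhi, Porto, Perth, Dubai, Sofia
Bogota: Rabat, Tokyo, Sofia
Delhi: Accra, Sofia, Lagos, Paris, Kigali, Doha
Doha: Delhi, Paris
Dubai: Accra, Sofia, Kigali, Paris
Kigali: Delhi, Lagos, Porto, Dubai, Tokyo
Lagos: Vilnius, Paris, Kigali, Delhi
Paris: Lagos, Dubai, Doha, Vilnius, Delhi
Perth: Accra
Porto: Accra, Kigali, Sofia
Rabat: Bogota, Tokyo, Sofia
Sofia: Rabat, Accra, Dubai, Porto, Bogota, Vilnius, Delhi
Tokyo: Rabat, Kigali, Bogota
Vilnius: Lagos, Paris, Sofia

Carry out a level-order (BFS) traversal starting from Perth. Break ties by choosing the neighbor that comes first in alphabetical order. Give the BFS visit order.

Visit Perth; enqueue Accra → queue [Accra]
Visit Accra; enqueue Delhi, Dubai, Porto, Sofia → queue [Delhi, Dubai, Porto, Sofia]
Visit Delhi; enqueue Doha, Kigali, Lagos, Paris → queue [Dubai, Porto, Sofia, Doha, Kigali, Lagos, Paris]
Visit Dubai → queue [Porto, Sofia, Doha, Kigali, Lagos, Paris]
Visit Porto → queue [Sofia, Doha, Kigali, Lagos, Paris]
Visit Sofia; enqueue Bogota, Rabat, Vilnius → queue [Doha, Kigali, Lagos, Paris, Bogota, Rabat, Vilnius]
Visit Doha → queue [Kigali, Lagos, Paris, Bogota, Rabat, Vilnius]
Visit Kigali; enqueue Tokyo → queue [Lagos, Paris, Bogota, Rabat, Vilnius, Tokyo]
Visit Lagos → queue [Paris, Bogota, Rabat, Vilnius, Tokyo]
Visit Paris → queue [Bogota, Rabat, Vilnius, Tokyo]
Visit Bogota → queue [Rabat, Vilnius, Tokyo]
Visit Rabat → queue [Vilnius, Tokyo]
Visit Vilnius → queue [Tokyo]
Visit Tokyo → queue []

Perth, Accra, Delhi, Dubai, Porto, Sofia, Doha, Kigali, Lagos, Paris, Bogota, Rabat, Vilnius, Tokyo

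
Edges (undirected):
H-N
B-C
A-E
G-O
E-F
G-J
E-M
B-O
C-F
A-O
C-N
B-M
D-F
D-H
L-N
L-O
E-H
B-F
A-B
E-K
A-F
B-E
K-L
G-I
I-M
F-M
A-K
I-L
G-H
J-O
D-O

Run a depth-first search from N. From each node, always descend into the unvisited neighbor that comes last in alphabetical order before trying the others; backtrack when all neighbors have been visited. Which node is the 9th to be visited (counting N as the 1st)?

Visit N
N → L
L → O
O → J
J → G
G → I
I → M
M → F
F → E
E → K
K → A
A → B
B → C
E → H
H → D

Visit order: N, L, O, J, G, I, M, F, E, K, A, B, C, H, D

E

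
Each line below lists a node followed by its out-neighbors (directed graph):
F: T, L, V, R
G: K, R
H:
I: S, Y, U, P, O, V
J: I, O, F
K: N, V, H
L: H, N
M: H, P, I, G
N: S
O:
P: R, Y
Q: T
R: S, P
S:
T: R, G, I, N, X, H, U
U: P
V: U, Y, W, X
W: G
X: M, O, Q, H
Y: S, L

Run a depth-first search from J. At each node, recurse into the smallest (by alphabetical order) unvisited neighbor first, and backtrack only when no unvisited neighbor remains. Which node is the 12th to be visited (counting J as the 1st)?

Visit J
J → F
F → L
L → H
L → N
N → S
F → R
R → P
P → Y
F → T
T → G
G → K
K → V
V → U
V → W
V → X
X → M
M → I
I → O
X → Q

Visit order: J, F, L, H, N, S, R, P, Y, T, G, K, V, U, W, X, M, I, O, Q

K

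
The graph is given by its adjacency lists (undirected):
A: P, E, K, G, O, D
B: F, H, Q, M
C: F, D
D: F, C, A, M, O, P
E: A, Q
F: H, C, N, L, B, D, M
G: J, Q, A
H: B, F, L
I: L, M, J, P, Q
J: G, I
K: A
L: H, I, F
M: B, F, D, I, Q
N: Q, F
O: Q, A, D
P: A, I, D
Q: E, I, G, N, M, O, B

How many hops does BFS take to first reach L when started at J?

2

Level 0: J
Level 1: G, I
Level 2: A, L, M, P, Q
Level 3: B, D, E, F, H, K, N, O
Level 4: C
L first appears at level 2.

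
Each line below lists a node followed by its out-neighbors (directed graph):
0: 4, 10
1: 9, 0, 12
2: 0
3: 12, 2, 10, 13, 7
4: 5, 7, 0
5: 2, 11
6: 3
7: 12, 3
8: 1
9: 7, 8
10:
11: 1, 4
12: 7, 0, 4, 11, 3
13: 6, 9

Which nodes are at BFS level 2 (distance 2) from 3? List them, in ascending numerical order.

0, 4, 6, 9, 11

Level 0: 3
Level 1: 2, 7, 10, 12, 13
Level 2: 0, 4, 6, 9, 11
Level 3: 1, 5, 8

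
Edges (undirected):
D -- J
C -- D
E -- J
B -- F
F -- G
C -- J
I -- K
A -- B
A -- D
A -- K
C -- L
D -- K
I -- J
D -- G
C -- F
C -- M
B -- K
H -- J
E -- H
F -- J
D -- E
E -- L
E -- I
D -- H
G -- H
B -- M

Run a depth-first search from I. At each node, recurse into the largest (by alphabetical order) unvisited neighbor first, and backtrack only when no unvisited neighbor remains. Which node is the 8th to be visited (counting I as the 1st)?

C

Visit I
I → K
K → D
D → J
J → H
H → G
G → F
F → C
C → M
M → B
B → A
C → L
L → E

Visit order: I, K, D, J, H, G, F, C, M, B, A, L, E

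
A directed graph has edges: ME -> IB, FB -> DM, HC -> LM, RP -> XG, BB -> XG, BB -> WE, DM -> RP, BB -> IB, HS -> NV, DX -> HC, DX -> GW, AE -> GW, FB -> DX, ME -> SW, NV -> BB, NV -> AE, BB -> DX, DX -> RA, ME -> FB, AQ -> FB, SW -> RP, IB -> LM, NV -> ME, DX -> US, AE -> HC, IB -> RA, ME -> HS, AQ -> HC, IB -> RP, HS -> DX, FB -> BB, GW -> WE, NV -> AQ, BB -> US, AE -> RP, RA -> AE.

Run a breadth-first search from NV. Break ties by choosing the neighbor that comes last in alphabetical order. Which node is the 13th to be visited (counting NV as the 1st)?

DX

Visit NV; enqueue ME, BB, AQ, AE → queue [ME, BB, AQ, AE]
Visit ME; enqueue SW, IB, HS, FB → queue [BB, AQ, AE, SW, IB, HS, FB]
Visit BB; enqueue XG, WE, US, DX → queue [AQ, AE, SW, IB, HS, FB, XG, WE, US, DX]
Visit AQ; enqueue HC → queue [AE, SW, IB, HS, FB, XG, WE, US, DX, HC]
Visit AE; enqueue RP, GW → queue [SW, IB, HS, FB, XG, WE, US, DX, HC, RP, GW]
Visit SW → queue [IB, HS, FB, XG, WE, US, DX, HC, RP, GW]
Visit IB; enqueue RA, LM → queue [HS, FB, XG, WE, US, DX, HC, RP, GW, RA, LM]
Visit HS → queue [FB, XG, WE, US, DX, HC, RP, GW, RA, LM]
Visit FB; enqueue DM → queue [XG, WE, US, DX, HC, RP, GW, RA, LM, DM]
Visit XG → queue [WE, US, DX, HC, RP, GW, RA, LM, DM]
Visit WE → queue [US, DX, HC, RP, GW, RA, LM, DM]
Visit US → queue [DX, HC, RP, GW, RA, LM, DM]
Visit DX → queue [HC, RP, GW, RA, LM, DM]
Visit HC → queue [RP, GW, RA, LM, DM]
Visit RP → queue [GW, RA, LM, DM]
Visit GW → queue [RA, LM, DM]
Visit RA → queue [LM, DM]
Visit LM → queue [DM]
Visit DM → queue []

Visit order: NV, ME, BB, AQ, AE, SW, IB, HS, FB, XG, WE, US, DX, HC, RP, GW, RA, LM, DM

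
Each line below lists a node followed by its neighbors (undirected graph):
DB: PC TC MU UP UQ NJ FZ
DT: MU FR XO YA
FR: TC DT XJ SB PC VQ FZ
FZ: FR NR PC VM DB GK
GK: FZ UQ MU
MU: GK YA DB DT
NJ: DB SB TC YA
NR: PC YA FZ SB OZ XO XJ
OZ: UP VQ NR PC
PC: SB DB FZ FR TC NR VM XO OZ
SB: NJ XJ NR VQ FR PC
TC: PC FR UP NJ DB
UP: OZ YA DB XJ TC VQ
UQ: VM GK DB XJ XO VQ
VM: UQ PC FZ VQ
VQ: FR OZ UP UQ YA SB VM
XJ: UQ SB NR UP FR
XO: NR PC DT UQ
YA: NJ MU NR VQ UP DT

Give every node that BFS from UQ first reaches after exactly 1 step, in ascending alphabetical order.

DB, GK, VM, VQ, XJ, XO

Level 0: UQ
Level 1: DB, GK, VM, VQ, XJ, XO
Level 2: DT, FR, FZ, MU, NJ, NR, OZ, PC, SB, TC, UP, YA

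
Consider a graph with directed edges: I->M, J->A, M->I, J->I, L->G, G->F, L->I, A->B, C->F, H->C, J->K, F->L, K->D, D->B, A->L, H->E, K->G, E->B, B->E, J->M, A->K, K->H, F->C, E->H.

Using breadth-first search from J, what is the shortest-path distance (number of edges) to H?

Level 0: J
Level 1: A, I, K, M
Level 2: B, D, G, H, L
Level 3: C, E, F
H first appears at level 2.

2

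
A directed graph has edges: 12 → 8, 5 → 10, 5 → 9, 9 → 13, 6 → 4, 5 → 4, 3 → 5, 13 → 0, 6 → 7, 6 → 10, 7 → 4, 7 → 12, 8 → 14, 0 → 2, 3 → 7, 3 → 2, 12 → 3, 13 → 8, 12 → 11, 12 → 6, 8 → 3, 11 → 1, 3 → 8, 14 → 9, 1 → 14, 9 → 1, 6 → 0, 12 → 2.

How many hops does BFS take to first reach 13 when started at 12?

4

Level 0: 12
Level 1: 2, 3, 6, 8, 11
Level 2: 0, 1, 4, 5, 7, 10, 14
Level 3: 9
Level 4: 13
13 first appears at level 4.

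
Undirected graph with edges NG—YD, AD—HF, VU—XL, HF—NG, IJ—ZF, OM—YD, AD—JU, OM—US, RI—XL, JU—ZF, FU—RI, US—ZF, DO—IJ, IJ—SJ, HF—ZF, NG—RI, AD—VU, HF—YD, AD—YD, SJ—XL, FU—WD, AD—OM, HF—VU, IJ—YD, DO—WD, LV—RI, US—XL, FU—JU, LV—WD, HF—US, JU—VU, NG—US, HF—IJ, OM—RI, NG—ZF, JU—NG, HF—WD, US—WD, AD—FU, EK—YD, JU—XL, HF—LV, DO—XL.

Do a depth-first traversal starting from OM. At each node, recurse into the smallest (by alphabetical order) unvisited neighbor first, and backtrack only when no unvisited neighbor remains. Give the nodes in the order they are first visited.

OM → AD → FU → JU → NG → HF → IJ → DO → WD → LV → RI → XL → SJ → US → ZF → VU → YD → EK

Visit OM
OM → AD
AD → FU
FU → JU
JU → NG
NG → HF
HF → IJ
IJ → DO
DO → WD
WD → LV
LV → RI
RI → XL
XL → SJ
XL → US
US → ZF
XL → VU
IJ → YD
YD → EK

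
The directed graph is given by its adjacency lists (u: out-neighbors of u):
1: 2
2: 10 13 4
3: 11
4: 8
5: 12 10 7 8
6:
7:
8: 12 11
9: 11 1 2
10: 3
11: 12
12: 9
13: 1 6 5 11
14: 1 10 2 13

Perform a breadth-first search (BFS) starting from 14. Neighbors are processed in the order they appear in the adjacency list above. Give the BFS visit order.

Visit 14; enqueue 1, 10, 2, 13 → queue [1, 10, 2, 13]
Visit 1 → queue [10, 2, 13]
Visit 10; enqueue 3 → queue [2, 13, 3]
Visit 2; enqueue 4 → queue [13, 3, 4]
Visit 13; enqueue 6, 5, 11 → queue [3, 4, 6, 5, 11]
Visit 3 → queue [4, 6, 5, 11]
Visit 4; enqueue 8 → queue [6, 5, 11, 8]
Visit 6 → queue [5, 11, 8]
Visit 5; enqueue 12, 7 → queue [11, 8, 12, 7]
Visit 11 → queue [8, 12, 7]
Visit 8 → queue [12, 7]
Visit 12; enqueue 9 → queue [7, 9]
Visit 7 → queue [9]
Visit 9 → queue []

14 -> 1 -> 10 -> 2 -> 13 -> 3 -> 4 -> 6 -> 5 -> 11 -> 8 -> 12 -> 7 -> 9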